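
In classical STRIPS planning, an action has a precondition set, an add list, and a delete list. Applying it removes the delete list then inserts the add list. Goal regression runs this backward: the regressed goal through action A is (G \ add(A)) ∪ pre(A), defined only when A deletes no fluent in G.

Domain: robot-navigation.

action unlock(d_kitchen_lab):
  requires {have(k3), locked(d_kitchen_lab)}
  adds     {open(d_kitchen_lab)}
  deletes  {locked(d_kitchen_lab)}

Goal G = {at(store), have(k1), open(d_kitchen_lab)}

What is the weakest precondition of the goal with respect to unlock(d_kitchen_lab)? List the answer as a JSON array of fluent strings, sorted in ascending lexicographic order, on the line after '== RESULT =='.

Regress:
  G ∩ del = {}  (empty — regression defined)
  G \ add = {at(store), have(k1), open(d_kitchen_lab)} \ {open(d_kitchen_lab)} = {at(store), have(k1)}
  ∪ pre   = {at(store), have(k1)} ∪ {have(k3), locked(d_kitchen_lab)}
          = {at(store), have(k1), have(k3), locked(d_kitchen_lab)}

== RESULT ==
["at(store)", "have(k1)", "have(k3)", "locked(d_kitchen_lab)"]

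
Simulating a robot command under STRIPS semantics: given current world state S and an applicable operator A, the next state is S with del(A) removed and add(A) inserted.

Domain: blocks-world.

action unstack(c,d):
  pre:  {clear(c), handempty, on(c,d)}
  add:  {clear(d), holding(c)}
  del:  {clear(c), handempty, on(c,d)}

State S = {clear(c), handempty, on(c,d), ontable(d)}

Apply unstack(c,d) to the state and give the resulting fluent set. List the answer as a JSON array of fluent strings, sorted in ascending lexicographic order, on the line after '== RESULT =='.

Progress:
  pre ⊆ S: {clear(c), handempty, on(c,d)} ⊆ S  — applicable
  S \ del = {ontable(d)}
  ∪ add   = {clear(d), holding(c), ontable(d)}

== RESULT ==
["clear(d)", "holding(c)", "ontable(d)"]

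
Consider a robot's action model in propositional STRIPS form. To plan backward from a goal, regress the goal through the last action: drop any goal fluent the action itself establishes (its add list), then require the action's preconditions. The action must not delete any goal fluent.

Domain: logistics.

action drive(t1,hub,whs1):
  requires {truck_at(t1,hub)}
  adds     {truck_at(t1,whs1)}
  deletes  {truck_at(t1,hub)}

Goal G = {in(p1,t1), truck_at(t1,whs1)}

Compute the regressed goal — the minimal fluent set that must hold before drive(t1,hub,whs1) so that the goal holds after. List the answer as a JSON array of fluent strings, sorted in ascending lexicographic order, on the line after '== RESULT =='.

Compute (G \ add) ∪ pre:
  G ∩ del = {}  (empty — regression defined)
  G \ add = {in(p1,t1), truck_at(t1,whs1)} \ {truck_at(t1,whs1)} = {in(p1,t1)}
  ∪ pre   = {in(p1,t1)} ∪ {truck_at(t1,hub)}
          = {in(p1,t1), truck_at(t1,hub)}

== RESULT ==
["in(p1,t1)", "truck_at(t1,hub)"]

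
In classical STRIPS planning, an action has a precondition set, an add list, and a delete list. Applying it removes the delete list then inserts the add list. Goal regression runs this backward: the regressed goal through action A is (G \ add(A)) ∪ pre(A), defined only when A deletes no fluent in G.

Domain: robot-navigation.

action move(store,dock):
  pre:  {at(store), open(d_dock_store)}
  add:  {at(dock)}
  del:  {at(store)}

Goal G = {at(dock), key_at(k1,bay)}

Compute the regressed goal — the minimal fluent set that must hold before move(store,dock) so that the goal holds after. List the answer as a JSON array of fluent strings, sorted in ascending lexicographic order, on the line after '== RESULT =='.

Compute (G \ add) ∪ pre:
  G ∩ del = {}  (empty — regression defined)
  G \ add = {at(dock), key_at(k1,bay)} \ {at(dock)} = {key_at(k1,bay)}
  ∪ pre   = {key_at(k1,bay)} ∪ {at(store), open(d_dock_store)}
          = {at(store), key_at(k1,bay), open(d_dock_store)}

== RESULT ==
["at(store)", "key_at(k1,bay)", "open(d_dock_store)"]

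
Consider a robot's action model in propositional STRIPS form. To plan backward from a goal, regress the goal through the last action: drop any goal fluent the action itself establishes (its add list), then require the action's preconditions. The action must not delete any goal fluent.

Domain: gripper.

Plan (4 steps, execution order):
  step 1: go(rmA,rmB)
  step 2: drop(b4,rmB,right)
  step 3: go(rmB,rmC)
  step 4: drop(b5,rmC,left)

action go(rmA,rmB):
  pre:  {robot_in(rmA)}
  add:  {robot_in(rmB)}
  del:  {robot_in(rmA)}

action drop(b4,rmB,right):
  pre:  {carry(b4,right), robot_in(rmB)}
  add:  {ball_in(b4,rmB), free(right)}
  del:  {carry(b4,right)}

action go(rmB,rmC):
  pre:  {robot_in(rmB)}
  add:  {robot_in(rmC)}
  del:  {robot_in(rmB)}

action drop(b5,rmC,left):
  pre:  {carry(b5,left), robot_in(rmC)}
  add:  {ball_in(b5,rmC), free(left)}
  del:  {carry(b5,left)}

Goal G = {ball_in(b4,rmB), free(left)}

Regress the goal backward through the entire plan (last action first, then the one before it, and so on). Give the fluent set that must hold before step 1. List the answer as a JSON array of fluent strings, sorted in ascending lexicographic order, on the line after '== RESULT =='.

Work backward from the goal:
  through step 4 (drop(b5,rmC,left)): drop {free(left)}, keep {ball_in(b4,rmB)}, require {carry(b5,left), robot_in(rmC)}
    → {ball_in(b4,rmB), carry(b5,left), robot_in(rmC)}
  through step 3 (go(rmB,rmC)): drop {robot_in(rmC)}, keep {ball_in(b4,rmB), carry(b5,left)}, require {robot_in(rmB)}
    → {ball_in(b4,rmB), carry(b5,left), robot_in(rmB)}
  through step 2 (drop(b4,rmB,right)): drop {ball_in(b4,rmB)}, keep {carry(b5,left), robot_in(rmB)}, require {carry(b4,right), robot_in(rmB)}
    → {carry(b4,right), carry(b5,left), robot_in(rmB)}
  through step 1 (go(rmA,rmB)): drop {robot_in(rmB)}, keep {carry(b4,right), carry(b5,left)}, require {robot_in(rmA)}
    → {carry(b4,right), carry(b5,left), robot_in(rmA)}

== RESULT ==
["carry(b4,right)", "carry(b5,left)", "robot_in(rmA)"]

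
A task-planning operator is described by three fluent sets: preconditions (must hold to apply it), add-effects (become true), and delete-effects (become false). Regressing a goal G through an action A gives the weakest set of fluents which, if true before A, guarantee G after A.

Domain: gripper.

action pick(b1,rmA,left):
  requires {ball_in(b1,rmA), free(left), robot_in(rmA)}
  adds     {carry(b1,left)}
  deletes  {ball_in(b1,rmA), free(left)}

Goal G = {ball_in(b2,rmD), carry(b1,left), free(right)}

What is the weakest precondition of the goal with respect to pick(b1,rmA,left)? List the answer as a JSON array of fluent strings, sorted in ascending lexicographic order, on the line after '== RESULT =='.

Compute (G \ add) ∪ pre:
  G ∩ del = {}  (empty — regression defined)
  G \ add = {ball_in(b2,rmD), carry(b1,left), free(right)} \ {carry(b1,left)} = {ball_in(b2,rmD), free(right)}
  ∪ pre   = {ball_in(b2,rmD), free(right)} ∪ {ball_in(b1,rmA), free(left), robot_in(rmA)}
          = {ball_in(b1,rmA), ball_in(b2,rmD), free(left), free(right), robot_in(rmA)}

== RESULT ==
["ball_in(b1,rmA)", "ball_in(b2,rmD)", "free(left)", "free(right)", "robot_in(rmA)"]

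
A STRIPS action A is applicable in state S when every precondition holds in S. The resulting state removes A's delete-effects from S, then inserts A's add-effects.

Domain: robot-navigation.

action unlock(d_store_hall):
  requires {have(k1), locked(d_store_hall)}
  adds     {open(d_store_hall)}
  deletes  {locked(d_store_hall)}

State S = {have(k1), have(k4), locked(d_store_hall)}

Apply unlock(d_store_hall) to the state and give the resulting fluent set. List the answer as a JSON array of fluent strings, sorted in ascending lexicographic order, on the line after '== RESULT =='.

Compute (S \ del) ∪ add:
  pre ⊆ S: {have(k1), locked(d_store_hall)} ⊆ S  — applicable
  S \ del = {have(k1), have(k4)}
  ∪ add   = {have(k1), have(k4), open(d_store_hall)}

== RESULT ==
["have(k1)", "have(k4)", "open(d_store_hall)"]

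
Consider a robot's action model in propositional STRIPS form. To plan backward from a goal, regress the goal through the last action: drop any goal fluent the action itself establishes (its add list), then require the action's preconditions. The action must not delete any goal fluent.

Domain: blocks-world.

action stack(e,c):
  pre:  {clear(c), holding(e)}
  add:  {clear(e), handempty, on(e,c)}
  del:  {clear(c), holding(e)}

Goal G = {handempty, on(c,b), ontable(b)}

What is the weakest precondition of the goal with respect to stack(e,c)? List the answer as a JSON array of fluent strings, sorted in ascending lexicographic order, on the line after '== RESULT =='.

Compute (G \ add) ∪ pre:
  G ∩ del = {}  (empty — regression defined)
  G \ add = {handempty, on(c,b), ontable(b)} \ {clear(e), handempty, on(e,c)} = {on(c,b), ontable(b)}
  ∪ pre   = {on(c,b), ontable(b)} ∪ {clear(c), holding(e)}
          = {clear(c), holding(e), on(c,b), ontable(b)}

== RESULT ==
["clear(c)", "holding(e)", "on(c,b)", "ontable(b)"]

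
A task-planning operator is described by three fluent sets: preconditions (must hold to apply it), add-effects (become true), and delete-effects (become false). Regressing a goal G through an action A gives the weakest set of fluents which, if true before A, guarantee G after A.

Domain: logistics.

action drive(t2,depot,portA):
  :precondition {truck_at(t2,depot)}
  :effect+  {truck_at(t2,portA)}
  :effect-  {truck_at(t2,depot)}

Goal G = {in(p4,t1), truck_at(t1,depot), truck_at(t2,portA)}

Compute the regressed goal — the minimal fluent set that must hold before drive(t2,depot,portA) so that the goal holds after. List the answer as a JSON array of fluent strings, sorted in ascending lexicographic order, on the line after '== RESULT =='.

Regress:
  G ∩ del = {}  (empty — regression defined)
  G \ add = {in(p4,t1), truck_at(t1,depot), truck_at(t2,portA)} \ {truck_at(t2,portA)} = {in(p4,t1), truck_at(t1,depot)}
  ∪ pre   = {in(p4,t1), truck_at(t1,depot)} ∪ {truck_at(t2,depot)}
          = {in(p4,t1), truck_at(t1,depot), truck_at(t2,depot)}

== RESULT ==
["in(p4,t1)", "truck_at(t1,depot)", "truck_at(t2,depot)"]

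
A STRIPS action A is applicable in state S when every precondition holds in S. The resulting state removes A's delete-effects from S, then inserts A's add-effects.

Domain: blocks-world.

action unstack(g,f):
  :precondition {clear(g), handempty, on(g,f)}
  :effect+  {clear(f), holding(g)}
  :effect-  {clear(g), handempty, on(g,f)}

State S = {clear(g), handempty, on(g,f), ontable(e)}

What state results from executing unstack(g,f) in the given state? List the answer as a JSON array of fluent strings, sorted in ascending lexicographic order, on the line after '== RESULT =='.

Compute (S \ del) ∪ add:
  pre ⊆ S: {clear(g), handempty, on(g,f)} ⊆ S  — applicable
  S \ del = {ontable(e)}
  ∪ add   = {clear(f), holding(g), ontable(e)}

== RESULT ==
["clear(f)", "holding(g)", "ontable(e)"]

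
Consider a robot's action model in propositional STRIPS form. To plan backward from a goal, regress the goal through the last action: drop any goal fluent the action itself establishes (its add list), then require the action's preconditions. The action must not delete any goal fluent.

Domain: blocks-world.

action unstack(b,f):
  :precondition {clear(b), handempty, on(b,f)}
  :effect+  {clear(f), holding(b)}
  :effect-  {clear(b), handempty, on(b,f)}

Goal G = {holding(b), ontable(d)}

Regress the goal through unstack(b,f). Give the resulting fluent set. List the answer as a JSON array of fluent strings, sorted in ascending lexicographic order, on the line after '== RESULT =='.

Compute (G \ add) ∪ pre:
  G ∩ del = {}  (empty — regression defined)
  G \ add = {holding(b), ontable(d)} \ {clear(f), holding(b)} = {ontable(d)}
  ∪ pre   = {ontable(d)} ∪ {clear(b), handempty, on(b,f)}
          = {clear(b), handempty, on(b,f), ontable(d)}

== RESULT ==
["clear(b)", "handempty", "on(b,f)", "ontable(d)"]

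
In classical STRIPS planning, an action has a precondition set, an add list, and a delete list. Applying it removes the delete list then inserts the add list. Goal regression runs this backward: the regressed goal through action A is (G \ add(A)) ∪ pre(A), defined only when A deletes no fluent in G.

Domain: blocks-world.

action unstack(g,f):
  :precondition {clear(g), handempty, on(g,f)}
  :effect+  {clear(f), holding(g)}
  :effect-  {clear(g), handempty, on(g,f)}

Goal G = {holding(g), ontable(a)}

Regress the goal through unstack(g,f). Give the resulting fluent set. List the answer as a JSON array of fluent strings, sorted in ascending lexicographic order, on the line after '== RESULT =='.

Compute (G \ add) ∪ pre:
  G ∩ del = {}  (empty — regression defined)
  G \ add = {holding(g), ontable(a)} \ {clear(f), holding(g)} = {ontable(a)}
  ∪ pre   = {ontable(a)} ∪ {clear(g), handempty, on(g,f)}
          = {clear(g), handempty, on(g,f), ontable(a)}

== RESULT ==
["clear(g)", "handempty", "on(g,f)", "ontable(a)"]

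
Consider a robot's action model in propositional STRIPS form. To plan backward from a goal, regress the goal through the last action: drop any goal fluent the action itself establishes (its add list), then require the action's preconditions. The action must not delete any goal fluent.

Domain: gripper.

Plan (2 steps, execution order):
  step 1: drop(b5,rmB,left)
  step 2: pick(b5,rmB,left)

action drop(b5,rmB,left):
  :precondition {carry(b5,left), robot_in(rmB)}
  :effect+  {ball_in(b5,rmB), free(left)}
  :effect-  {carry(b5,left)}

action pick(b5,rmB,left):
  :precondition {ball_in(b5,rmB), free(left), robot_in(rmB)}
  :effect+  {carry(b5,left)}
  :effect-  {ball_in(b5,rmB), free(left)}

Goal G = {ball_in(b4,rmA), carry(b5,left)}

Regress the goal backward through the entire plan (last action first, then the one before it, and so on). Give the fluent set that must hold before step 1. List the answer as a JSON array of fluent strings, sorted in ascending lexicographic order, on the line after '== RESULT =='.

Regress step by step:
  through step 2 (pick(b5,rmB,left)): drop {carry(b5,left)}, keep {ball_in(b4,rmA)}, require {ball_in(b5,rmB), free(left), robot_in(rmB)}
    → {ball_in(b4,rmA), ball_in(b5,rmB), free(left), robot_in(rmB)}
  through step 1 (drop(b5,rmB,left)): drop {ball_in(b5,rmB), free(left)}, keep {ball_in(b4,rmA), robot_in(rmB)}, require {carry(b5,left), robot_in(rmB)}
    → {ball_in(b4,rmA), carry(b5,left), robot_in(rmB)}

== RESULT ==
["ball_in(b4,rmA)", "carry(b5,left)", "robot_in(rmB)"]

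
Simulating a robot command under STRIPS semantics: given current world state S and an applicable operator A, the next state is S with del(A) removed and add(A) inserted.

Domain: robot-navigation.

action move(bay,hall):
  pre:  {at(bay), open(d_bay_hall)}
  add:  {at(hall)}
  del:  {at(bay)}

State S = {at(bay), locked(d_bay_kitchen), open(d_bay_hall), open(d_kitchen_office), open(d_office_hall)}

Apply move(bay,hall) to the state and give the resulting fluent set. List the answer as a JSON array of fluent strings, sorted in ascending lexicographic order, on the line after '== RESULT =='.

Compute (S \ del) ∪ add:
  pre ⊆ S: {at(bay), open(d_bay_hall)} ⊆ S  — applicable
  S \ del = {locked(d_bay_kitchen), open(d_bay_hall), open(d_kitchen_office), open(d_office_hall)}
  ∪ add   = {at(hall), locked(d_bay_kitchen), open(d_bay_hall), open(d_kitchen_office), open(d_office_hall)}

== RESULT ==
["at(hall)", "locked(d_bay_kitchen)", "open(d_bay_hall)", "open(d_kitchen_office)", "open(d_office_hall)"]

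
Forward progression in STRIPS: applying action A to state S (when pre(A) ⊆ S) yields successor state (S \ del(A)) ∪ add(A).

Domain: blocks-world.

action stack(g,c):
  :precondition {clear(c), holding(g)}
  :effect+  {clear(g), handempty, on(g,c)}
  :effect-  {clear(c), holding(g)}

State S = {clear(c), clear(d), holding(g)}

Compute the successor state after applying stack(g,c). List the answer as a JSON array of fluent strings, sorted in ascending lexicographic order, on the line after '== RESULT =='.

Compute (S \ del) ∪ add:
  pre ⊆ S: {clear(c), holding(g)} ⊆ S  — applicable
  S \ del = {clear(d)}
  ∪ add   = {clear(d), clear(g), handempty, on(g,c)}

== RESULT ==
["clear(d)", "clear(g)", "handempty", "on(g,c)"]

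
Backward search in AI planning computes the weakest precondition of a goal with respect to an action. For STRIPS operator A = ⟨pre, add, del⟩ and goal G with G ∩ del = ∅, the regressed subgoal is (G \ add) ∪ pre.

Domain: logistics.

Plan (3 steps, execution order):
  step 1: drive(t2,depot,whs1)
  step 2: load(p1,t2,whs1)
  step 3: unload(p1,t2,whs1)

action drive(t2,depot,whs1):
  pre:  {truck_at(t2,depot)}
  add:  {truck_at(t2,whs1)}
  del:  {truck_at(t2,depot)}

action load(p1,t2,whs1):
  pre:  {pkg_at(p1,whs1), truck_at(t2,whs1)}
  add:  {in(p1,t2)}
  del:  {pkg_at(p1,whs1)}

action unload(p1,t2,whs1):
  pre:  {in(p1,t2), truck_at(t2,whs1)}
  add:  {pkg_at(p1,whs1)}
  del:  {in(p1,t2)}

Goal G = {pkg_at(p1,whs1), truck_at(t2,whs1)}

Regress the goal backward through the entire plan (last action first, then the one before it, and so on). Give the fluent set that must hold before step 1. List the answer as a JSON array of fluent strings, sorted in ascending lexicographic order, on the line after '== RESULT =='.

Regress step by step:
  through step 3 (unload(p1,t2,whs1)): drop {pkg_at(p1,whs1)}, keep {truck_at(t2,whs1)}, require {in(p1,t2), truck_at(t2,whs1)}
    → {in(p1,t2), truck_at(t2,whs1)}
  through step 2 (load(p1,t2,whs1)): drop {in(p1,t2)}, keep {truck_at(t2,whs1)}, require {pkg_at(p1,whs1), truck_at(t2,whs1)}
    → {pkg_at(p1,whs1), truck_at(t2,whs1)}
  through step 1 (drive(t2,depot,whs1)): drop {truck_at(t2,whs1)}, keep {pkg_at(p1,whs1)}, require {truck_at(t2,depot)}
    → {pkg_at(p1,whs1), truck_at(t2,depot)}

== RESULT ==
["pkg_at(p1,whs1)", "truck_at(t2,depot)"]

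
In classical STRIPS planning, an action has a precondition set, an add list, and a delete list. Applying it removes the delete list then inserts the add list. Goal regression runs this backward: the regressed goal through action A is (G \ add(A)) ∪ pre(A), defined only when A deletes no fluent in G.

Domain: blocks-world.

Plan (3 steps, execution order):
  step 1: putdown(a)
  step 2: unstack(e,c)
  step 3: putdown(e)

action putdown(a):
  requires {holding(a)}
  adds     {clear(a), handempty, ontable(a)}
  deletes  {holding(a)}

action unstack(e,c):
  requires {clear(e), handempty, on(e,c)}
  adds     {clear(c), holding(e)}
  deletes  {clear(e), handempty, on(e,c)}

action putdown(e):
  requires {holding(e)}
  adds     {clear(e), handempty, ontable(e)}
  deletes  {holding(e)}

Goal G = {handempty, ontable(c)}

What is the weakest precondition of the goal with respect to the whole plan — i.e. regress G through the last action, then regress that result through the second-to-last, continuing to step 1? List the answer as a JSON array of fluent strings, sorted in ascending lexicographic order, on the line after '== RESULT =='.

Work backward from the goal:
  through step 3 (putdown(e)): drop {handempty}, keep {ontable(c)}, require {holding(e)}
    → {holding(e), ontable(c)}
  through step 2 (unstack(e,c)): drop {holding(e)}, keep {ontable(c)}, require {clear(e), handempty, on(e,c)}
    → {clear(e), handempty, on(e,c), ontable(c)}
  through step 1 (putdown(a)): drop {handempty}, keep {clear(e), on(e,c), ontable(c)}, require {holding(a)}
    → {clear(e), holding(a), on(e,c), ontable(c)}

== RESULT ==
["clear(e)", "holding(a)", "on(e,c)", "ontable(c)"]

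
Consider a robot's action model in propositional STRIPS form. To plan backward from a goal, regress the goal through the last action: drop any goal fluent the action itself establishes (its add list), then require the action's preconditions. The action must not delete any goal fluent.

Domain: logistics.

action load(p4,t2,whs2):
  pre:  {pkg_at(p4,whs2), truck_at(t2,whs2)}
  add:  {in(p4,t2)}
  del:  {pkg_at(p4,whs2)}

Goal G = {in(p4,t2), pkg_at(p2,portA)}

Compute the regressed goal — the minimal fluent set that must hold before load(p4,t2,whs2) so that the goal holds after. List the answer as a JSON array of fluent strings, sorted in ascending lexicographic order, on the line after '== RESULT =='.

Regress:
  G ∩ del = {}  (empty — regression defined)
  G \ add = {in(p4,t2), pkg_at(p2,portA)} \ {in(p4,t2)} = {pkg_at(p2,portA)}
  ∪ pre   = {pkg_at(p2,portA)} ∪ {pkg_at(p4,whs2), truck_at(t2,whs2)}
          = {pkg_at(p2,portA), pkg_at(p4,whs2), truck_at(t2,whs2)}

== RESULT ==
["pkg_at(p2,portA)", "pkg_at(p4,whs2)", "truck_at(t2,whs2)"]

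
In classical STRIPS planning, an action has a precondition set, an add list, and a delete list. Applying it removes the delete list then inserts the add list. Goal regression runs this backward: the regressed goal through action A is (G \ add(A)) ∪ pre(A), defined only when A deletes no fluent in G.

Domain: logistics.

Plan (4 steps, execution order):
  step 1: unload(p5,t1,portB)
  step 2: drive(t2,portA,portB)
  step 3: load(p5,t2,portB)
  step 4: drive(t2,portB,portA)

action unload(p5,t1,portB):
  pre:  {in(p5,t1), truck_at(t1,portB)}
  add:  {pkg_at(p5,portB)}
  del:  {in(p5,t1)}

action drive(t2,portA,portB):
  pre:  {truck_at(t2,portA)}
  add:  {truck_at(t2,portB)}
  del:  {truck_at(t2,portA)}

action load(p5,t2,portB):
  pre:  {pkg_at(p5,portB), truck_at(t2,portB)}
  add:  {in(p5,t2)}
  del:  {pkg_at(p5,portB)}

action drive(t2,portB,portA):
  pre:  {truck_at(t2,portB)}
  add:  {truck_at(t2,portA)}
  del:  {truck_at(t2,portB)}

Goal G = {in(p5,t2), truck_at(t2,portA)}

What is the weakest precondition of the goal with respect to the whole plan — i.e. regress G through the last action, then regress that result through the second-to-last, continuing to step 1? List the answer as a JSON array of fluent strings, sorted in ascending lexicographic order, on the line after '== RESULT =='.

Regress step by step:
  through step 4 (drive(t2,portB,portA)): drop {truck_at(t2,portA)}, keep {in(p5,t2)}, require {truck_at(t2,portB)}
    → {in(p5,t2), truck_at(t2,portB)}
  through step 3 (load(p5,t2,portB)): drop {in(p5,t2)}, keep {truck_at(t2,portB)}, require {pkg_at(p5,portB), truck_at(t2,portB)}
    → {pkg_at(p5,portB), truck_at(t2,portB)}
  through step 2 (drive(t2,portA,portB)): drop {truck_at(t2,portB)}, keep {pkg_at(p5,portB)}, require {truck_at(t2,portA)}
    → {pkg_at(p5,portB), truck_at(t2,portA)}
  through step 1 (unload(p5,t1,portB)): drop {pkg_at(p5,portB)}, keep {truck_at(t2,portA)}, require {in(p5,t1), truck_at(t1,portB)}
    → {in(p5,t1), truck_at(t1,portB), truck_at(t2,portA)}

== RESULT ==
["in(p5,t1)", "truck_at(t1,portB)", "truck_at(t2,portA)"]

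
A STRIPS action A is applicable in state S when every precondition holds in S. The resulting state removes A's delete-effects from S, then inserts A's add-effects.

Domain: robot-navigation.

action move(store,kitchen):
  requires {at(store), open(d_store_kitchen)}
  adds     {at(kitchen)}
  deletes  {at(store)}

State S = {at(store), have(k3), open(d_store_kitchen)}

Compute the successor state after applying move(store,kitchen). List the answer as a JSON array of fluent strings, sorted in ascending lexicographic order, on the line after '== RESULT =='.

Progress:
  pre ⊆ S: {at(store), open(d_store_kitchen)} ⊆ S  — applicable
  S \ del = {have(k3), open(d_store_kitchen)}
  ∪ add   = {at(kitchen), have(k3), open(d_store_kitchen)}

== RESULT ==
["at(kitchen)", "have(k3)", "open(d_store_kitchen)"]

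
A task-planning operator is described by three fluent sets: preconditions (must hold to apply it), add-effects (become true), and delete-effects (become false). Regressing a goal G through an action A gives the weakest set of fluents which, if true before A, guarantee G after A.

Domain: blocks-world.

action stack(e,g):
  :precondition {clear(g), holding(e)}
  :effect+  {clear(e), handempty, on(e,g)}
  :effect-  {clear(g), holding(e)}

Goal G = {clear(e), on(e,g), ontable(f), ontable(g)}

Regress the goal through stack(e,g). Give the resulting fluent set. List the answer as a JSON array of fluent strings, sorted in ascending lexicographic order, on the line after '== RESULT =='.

Compute (G \ add) ∪ pre:
  G ∩ del = {}  (empty — regression defined)
  G \ add = {clear(e), on(e,g), ontable(f), ontable(g)} \ {clear(e), handempty, on(e,g)} = {ontable(f), ontable(g)}
  ∪ pre   = {ontable(f), ontable(g)} ∪ {clear(g), holding(e)}
          = {clear(g), holding(e), ontable(f), ontable(g)}

== RESULT ==
["clear(g)", "holding(e)", "ontable(f)", "ontable(g)"]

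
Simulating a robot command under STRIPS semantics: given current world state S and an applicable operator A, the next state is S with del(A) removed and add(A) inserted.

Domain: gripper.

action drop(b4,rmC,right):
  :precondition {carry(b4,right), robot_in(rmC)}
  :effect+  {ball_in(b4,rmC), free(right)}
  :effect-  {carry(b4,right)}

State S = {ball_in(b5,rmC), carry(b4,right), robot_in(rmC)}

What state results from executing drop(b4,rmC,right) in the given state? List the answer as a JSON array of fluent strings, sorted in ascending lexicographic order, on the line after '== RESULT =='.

Progress:
  pre ⊆ S: {carry(b4,right), robot_in(rmC)} ⊆ S  — applicable
  S \ del = {ball_in(b5,rmC), robot_in(rmC)}
  ∪ add   = {ball_in(b4,rmC), ball_in(b5,rmC), free(right), robot_in(rmC)}

== RESULT ==
["ball_in(b4,rmC)", "ball_in(b5,rmC)", "free(right)", "robot_in(rmC)"]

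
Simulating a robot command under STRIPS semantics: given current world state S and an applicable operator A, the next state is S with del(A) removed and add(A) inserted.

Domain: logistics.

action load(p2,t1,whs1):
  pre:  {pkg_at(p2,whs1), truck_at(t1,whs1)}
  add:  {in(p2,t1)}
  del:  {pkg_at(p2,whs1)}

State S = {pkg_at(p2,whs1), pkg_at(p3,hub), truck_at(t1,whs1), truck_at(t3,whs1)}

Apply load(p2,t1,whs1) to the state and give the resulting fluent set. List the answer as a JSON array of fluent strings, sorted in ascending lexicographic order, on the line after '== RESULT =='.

Compute (S \ del) ∪ add:
  pre ⊆ S: {pkg_at(p2,whs1), truck_at(t1,whs1)} ⊆ S  — applicable
  S \ del = {pkg_at(p3,hub), truck_at(t1,whs1), truck_at(t3,whs1)}
  ∪ add   = {in(p2,t1), pkg_at(p3,hub), truck_at(t1,whs1), truck_at(t3,whs1)}

== RESULT ==
["in(p2,t1)", "pkg_at(p3,hub)", "truck_at(t1,whs1)", "truck_at(t3,whs1)"]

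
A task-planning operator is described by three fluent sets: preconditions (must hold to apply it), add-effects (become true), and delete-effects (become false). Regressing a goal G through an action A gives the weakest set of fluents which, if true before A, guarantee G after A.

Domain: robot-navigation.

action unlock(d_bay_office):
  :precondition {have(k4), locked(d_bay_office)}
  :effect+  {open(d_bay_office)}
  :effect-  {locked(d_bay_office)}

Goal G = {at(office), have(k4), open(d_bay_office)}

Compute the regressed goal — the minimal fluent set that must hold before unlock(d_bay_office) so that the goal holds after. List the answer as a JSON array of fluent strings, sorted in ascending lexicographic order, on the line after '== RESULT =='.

Regress:
  G ∩ del = {}  (empty — regression defined)
  G \ add = {at(office), have(k4), open(d_bay_office)} \ {open(d_bay_office)} = {at(office), have(k4)}
  ∪ pre   = {at(office), have(k4)} ∪ {have(k4), locked(d_bay_office)}
          = {at(office), have(k4), locked(d_bay_office)}

== RESULT ==
["at(office)", "have(k4)", "locked(d_bay_office)"]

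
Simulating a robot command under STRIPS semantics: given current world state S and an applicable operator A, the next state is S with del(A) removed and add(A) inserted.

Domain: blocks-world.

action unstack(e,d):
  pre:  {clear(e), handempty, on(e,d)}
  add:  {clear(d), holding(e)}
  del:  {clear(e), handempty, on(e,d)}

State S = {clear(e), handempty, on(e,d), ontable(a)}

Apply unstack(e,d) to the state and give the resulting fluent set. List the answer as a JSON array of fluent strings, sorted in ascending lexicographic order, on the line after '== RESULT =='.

Progress:
  pre ⊆ S: {clear(e), handempty, on(e,d)} ⊆ S  — applicable
  S \ del = {ontable(a)}
  ∪ add   = {clear(d), holding(e), ontable(a)}

== RESULT ==
["clear(d)", "holding(e)", "ontable(a)"]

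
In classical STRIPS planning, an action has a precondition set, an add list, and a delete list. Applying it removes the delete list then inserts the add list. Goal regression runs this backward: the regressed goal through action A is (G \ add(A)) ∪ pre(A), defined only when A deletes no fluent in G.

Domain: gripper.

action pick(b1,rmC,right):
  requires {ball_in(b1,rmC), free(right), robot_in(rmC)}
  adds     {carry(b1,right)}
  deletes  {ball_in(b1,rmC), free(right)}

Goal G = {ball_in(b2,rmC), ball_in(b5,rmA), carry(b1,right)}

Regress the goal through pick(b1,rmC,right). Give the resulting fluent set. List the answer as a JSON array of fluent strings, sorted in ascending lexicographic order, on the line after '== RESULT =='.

Regress:
  G ∩ del = {}  (empty — regression defined)
  G \ add = {ball_in(b2,rmC), ball_in(b5,rmA), carry(b1,right)} \ {carry(b1,right)} = {ball_in(b2,rmC), ball_in(b5,rmA)}
  ∪ pre   = {ball_in(b2,rmC), ball_in(b5,rmA)} ∪ {ball_in(b1,rmC), free(right), robot_in(rmC)}
          = {ball_in(b1,rmC), ball_in(b2,rmC), ball_in(b5,rmA), free(right), robot_in(rmC)}

== RESULT ==
["ball_in(b1,rmC)", "ball_in(b2,rmC)", "ball_in(b5,rmA)", "free(right)", "robot_in(rmC)"]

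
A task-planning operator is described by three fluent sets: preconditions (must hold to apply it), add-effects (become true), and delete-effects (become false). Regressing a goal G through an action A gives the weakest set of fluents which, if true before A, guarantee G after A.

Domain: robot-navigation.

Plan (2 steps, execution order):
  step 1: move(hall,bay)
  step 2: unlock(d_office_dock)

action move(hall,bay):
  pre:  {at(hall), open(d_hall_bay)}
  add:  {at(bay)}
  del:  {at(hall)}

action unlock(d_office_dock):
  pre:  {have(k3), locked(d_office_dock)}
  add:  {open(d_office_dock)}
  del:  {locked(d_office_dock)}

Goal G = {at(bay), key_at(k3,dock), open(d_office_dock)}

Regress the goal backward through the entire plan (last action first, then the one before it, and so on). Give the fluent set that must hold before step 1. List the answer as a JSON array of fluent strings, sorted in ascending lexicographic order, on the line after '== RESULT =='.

Regress step by step:
  through step 2 (unlock(d_office_dock)): drop {open(d_office_dock)}, keep {at(bay), key_at(k3,dock)}, require {have(k3), locked(d_office_dock)}
    → {at(bay), have(k3), key_at(k3,dock), locked(d_office_dock)}
  through step 1 (move(hall,bay)): drop {at(bay)}, keep {have(k3), key_at(k3,dock), locked(d_office_dock)}, require {at(hall), open(d_hall_bay)}
    → {at(hall), have(k3), key_at(k3,dock), locked(d_office_dock), open(d_hall_bay)}

== RESULT ==
["at(hall)", "have(k3)", "key_at(k3,dock)", "locked(d_office_dock)", "open(d_hall_bay)"]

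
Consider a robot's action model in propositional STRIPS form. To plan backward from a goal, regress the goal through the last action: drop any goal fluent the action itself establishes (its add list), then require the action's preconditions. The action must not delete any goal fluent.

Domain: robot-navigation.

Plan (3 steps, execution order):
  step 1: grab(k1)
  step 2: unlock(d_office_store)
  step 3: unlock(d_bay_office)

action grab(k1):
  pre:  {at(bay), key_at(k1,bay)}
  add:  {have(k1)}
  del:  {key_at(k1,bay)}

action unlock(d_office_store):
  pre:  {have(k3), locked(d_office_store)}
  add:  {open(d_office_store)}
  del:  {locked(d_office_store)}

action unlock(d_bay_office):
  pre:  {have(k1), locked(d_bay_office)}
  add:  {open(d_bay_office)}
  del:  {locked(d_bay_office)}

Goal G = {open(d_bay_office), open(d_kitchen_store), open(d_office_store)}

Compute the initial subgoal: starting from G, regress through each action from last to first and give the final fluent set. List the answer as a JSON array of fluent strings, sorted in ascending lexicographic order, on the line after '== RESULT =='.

Regress step by step:
  through step 3 (unlock(d_bay_office)): drop {open(d_bay_office)}, keep {open(d_kitchen_store), open(d_office_store)}, require {have(k1), locked(d_bay_office)}
    → {have(k1), locked(d_bay_office), open(d_kitchen_store), open(d_office_store)}
  through step 2 (unlock(d_office_store)): drop {open(d_office_store)}, keep {have(k1), locked(d_bay_office), open(d_kitchen_store)}, require {have(k3), locked(d_office_store)}
    → {have(k1), have(k3), locked(d_bay_office), locked(d_office_store), open(d_kitchen_store)}
  through step 1 (grab(k1)): drop {have(k1)}, keep {have(k3), locked(d_bay_office), locked(d_office_store), open(d_kitchen_store)}, require {at(bay), key_at(k1,bay)}
    → {at(bay), have(k3), key_at(k1,bay), locked(d_bay_office), locked(d_office_store), open(d_kitchen_store)}

== RESULT ==
["at(bay)", "have(k3)", "key_at(k1,bay)", "locked(d_bay_office)", "locked(d_office_store)", "open(d_kitchen_store)"]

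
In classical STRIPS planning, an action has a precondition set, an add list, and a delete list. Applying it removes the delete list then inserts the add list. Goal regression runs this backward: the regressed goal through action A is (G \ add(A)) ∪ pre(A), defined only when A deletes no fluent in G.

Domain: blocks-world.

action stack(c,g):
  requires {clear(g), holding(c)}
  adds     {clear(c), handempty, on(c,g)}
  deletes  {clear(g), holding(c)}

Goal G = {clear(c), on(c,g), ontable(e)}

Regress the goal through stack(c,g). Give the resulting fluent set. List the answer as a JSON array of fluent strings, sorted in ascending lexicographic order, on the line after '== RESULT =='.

Regress:
  G ∩ del = {}  (empty — regression defined)
  G \ add = {clear(c), on(c,g), ontable(e)} \ {clear(c), handempty, on(c,g)} = {ontable(e)}
  ∪ pre   = {ontable(e)} ∪ {clear(g), holding(c)}
          = {clear(g), holding(c), ontable(e)}

== RESULT ==
["clear(g)", "holding(c)", "ontable(e)"]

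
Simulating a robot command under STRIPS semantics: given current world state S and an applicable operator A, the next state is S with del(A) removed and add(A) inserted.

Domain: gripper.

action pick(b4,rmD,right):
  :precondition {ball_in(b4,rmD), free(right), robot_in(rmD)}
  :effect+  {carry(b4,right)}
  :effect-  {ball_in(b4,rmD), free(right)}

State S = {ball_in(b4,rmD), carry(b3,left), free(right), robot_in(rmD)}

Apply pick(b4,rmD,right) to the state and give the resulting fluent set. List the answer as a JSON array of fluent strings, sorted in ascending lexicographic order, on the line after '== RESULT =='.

Progress:
  pre ⊆ S: {ball_in(b4,rmD), free(right), robot_in(rmD)} ⊆ S  — applicable
  S \ del = {carry(b3,left), robot_in(rmD)}
  ∪ add   = {carry(b3,left), carry(b4,right), robot_in(rmD)}

== RESULT ==
["carry(b3,left)", "carry(b4,right)", "robot_in(rmD)"]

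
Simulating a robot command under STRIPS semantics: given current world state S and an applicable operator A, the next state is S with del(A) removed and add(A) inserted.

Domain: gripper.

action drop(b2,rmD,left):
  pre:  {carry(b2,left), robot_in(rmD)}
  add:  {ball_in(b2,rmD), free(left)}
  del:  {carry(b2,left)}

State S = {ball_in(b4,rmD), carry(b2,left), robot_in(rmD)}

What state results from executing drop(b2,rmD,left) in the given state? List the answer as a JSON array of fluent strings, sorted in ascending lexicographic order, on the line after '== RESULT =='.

Progress:
  pre ⊆ S: {carry(b2,left), robot_in(rmD)} ⊆ S  — applicable
  S \ del = {ball_in(b4,rmD), robot_in(rmD)}
  ∪ add   = {ball_in(b2,rmD), ball_in(b4,rmD), free(left), robot_in(rmD)}

== RESULT ==
["ball_in(b2,rmD)", "ball_in(b4,rmD)", "free(left)", "robot_in(rmD)"]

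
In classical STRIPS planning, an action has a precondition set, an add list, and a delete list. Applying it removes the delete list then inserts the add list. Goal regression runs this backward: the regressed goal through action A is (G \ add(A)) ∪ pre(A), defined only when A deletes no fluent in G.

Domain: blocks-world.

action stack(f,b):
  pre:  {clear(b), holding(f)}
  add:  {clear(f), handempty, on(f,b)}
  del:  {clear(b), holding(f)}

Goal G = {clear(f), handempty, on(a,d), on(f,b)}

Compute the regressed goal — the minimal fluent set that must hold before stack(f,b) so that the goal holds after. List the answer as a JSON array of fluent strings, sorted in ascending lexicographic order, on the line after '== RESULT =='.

Compute (G \ add) ∪ pre:
  G ∩ del = {}  (empty — regression defined)
  G \ add = {clear(f), handempty, on(a,d), on(f,b)} \ {clear(f), handempty, on(f,b)} = {on(a,d)}
  ∪ pre   = {on(a,d)} ∪ {clear(b), holding(f)}
          = {clear(b), holding(f), on(a,d)}

== RESULT ==
["clear(b)", "holding(f)", "on(a,d)"]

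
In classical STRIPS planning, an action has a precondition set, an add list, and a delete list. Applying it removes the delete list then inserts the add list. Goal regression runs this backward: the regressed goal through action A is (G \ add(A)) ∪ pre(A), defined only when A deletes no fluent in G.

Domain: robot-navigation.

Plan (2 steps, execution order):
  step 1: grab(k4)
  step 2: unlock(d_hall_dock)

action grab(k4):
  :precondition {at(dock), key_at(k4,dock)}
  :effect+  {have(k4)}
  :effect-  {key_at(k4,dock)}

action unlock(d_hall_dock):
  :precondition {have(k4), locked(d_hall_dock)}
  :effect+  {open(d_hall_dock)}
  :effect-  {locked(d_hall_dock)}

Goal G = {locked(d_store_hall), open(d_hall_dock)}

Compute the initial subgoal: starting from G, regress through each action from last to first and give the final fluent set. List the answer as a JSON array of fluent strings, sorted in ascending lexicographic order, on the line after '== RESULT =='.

Regress step by step:
  through step 2 (unlock(d_hall_dock)): drop {open(d_hall_dock)}, keep {locked(d_store_hall)}, require {have(k4), locked(d_hall_dock)}
    → {have(k4), locked(d_hall_dock), locked(d_store_hall)}
  through step 1 (grab(k4)): drop {have(k4)}, keep {locked(d_hall_dock), locked(d_store_hall)}, require {at(dock), key_at(k4,dock)}
    → {at(dock), key_at(k4,dock), locked(d_hall_dock), locked(d_store_hall)}

== RESULT ==
["at(dock)", "key_at(k4,dock)", "locked(d_hall_dock)", "locked(d_store_hall)"]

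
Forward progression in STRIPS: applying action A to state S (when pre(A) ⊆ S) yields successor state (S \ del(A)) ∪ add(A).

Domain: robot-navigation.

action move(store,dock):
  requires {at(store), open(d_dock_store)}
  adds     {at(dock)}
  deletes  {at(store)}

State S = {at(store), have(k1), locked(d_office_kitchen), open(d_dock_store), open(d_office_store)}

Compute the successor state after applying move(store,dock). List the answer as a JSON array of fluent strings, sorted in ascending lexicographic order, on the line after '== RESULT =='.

Compute (S \ del) ∪ add:
  pre ⊆ S: {at(store), open(d_dock_store)} ⊆ S  — applicable
  S \ del = {have(k1), locked(d_office_kitchen), open(d_dock_store), open(d_office_store)}
  ∪ add   = {at(dock), have(k1), locked(d_office_kitchen), open(d_dock_store), open(d_office_store)}

== RESULT ==
["at(dock)", "have(k1)", "locked(d_office_kitchen)", "open(d_dock_store)", "open(d_office_store)"]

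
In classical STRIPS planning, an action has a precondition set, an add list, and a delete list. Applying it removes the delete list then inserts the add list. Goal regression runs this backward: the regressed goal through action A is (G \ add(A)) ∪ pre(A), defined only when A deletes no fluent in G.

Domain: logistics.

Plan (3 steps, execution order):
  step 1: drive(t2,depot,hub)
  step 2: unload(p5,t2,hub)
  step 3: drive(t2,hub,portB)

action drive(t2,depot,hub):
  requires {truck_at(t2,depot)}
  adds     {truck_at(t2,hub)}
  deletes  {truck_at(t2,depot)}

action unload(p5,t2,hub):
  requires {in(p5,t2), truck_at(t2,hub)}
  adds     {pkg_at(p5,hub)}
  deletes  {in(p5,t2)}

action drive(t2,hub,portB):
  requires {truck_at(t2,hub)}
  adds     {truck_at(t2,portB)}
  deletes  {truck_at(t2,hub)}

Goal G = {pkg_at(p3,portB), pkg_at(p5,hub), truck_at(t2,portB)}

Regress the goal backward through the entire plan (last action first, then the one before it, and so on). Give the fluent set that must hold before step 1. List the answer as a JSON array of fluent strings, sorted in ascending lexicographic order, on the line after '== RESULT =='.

Regress step by step:
  through step 3 (drive(t2,hub,portB)): drop {truck_at(t2,portB)}, keep {pkg_at(p3,portB), pkg_at(p5,hub)}, require {truck_at(t2,hub)}
    → {pkg_at(p3,portB), pkg_at(p5,hub), truck_at(t2,hub)}
  through step 2 (unload(p5,t2,hub)): drop {pkg_at(p5,hub)}, keep {pkg_at(p3,portB), truck_at(t2,hub)}, require {in(p5,t2), truck_at(t2,hub)}
    → {in(p5,t2), pkg_at(p3,portB), truck_at(t2,hub)}
  through step 1 (drive(t2,depot,hub)): drop {truck_at(t2,hub)}, keep {in(p5,t2), pkg_at(p3,portB)}, require {truck_at(t2,depot)}
    → {in(p5,t2), pkg_at(p3,portB), truck_at(t2,depot)}

== RESULT ==
["in(p5,t2)", "pkg_at(p3,portB)", "truck_at(t2,depot)"]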